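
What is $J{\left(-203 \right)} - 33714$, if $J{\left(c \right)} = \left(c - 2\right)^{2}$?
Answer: $8311$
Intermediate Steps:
$J{\left(c \right)} = \left(-2 + c\right)^{2}$
$J{\left(-203 \right)} - 33714 = \left(-2 - 203\right)^{2} - 33714 = \left(-205\right)^{2} - 33714 = 42025 - 33714 = 8311$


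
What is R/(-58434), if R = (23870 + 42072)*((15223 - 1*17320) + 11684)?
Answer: -316092977/29217 ≈ -10819.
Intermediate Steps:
R = 632185954 (R = 65942*((15223 - 17320) + 11684) = 65942*(-2097 + 11684) = 65942*9587 = 632185954)
R/(-58434) = 632185954/(-58434) = 632185954*(-1/58434) = -316092977/29217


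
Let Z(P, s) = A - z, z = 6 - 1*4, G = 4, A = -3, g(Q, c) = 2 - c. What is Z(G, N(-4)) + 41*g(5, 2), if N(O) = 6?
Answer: -5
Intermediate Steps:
z = 2 (z = 6 - 4 = 2)
Z(P, s) = -5 (Z(P, s) = -3 - 1*2 = -3 - 2 = -5)
Z(G, N(-4)) + 41*g(5, 2) = -5 + 41*(2 - 1*2) = -5 + 41*(2 - 2) = -5 + 41*0 = -5 + 0 = -5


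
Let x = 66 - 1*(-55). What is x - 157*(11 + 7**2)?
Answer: -9299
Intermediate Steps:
x = 121 (x = 66 + 55 = 121)
x - 157*(11 + 7**2) = 121 - 157*(11 + 7**2) = 121 - 157*(11 + 49) = 121 - 157*60 = 121 - 9420 = -9299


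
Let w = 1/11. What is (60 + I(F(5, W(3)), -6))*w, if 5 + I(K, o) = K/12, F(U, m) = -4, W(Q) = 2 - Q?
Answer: 164/33 ≈ 4.9697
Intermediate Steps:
I(K, o) = -5 + K/12
w = 1/11 ≈ 0.090909
(60 + I(F(5, W(3)), -6))*w = (60 + (-5 + (1/12)*(-4)))*(1/11) = (60 + (-5 - ⅓))*(1/11) = (60 - 16/3)*(1/11) = (164/3)*(1/11) = 164/33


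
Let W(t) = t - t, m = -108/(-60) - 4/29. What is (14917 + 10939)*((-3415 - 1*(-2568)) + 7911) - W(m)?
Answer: 182646784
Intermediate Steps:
m = 241/145 (m = -108*(-1/60) - 4*1/29 = 9/5 - 4/29 = 241/145 ≈ 1.6621)
W(t) = 0
(14917 + 10939)*((-3415 - 1*(-2568)) + 7911) - W(m) = (14917 + 10939)*((-3415 - 1*(-2568)) + 7911) - 1*0 = 25856*((-3415 + 2568) + 7911) + 0 = 25856*(-847 + 7911) + 0 = 25856*7064 + 0 = 182646784 + 0 = 182646784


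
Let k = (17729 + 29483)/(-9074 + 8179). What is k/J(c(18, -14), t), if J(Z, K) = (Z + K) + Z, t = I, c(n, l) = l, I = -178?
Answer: 23606/92185 ≈ 0.25607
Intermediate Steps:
t = -178
k = -47212/895 (k = 47212/(-895) = 47212*(-1/895) = -47212/895 ≈ -52.751)
J(Z, K) = K + 2*Z (J(Z, K) = (K + Z) + Z = K + 2*Z)
k/J(c(18, -14), t) = -47212/(895*(-178 + 2*(-14))) = -47212/(895*(-178 - 28)) = -47212/895/(-206) = -47212/895*(-1/206) = 23606/92185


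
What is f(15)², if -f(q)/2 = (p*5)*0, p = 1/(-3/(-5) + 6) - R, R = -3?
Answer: 0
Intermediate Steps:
p = 104/33 (p = 1/(-3/(-5) + 6) - 1*(-3) = 1/(-3*(-⅕) + 6) + 3 = 1/(⅗ + 6) + 3 = 1/(33/5) + 3 = 5/33 + 3 = 104/33 ≈ 3.1515)
f(q) = 0 (f(q) = -2*(104/33)*5*0 = -1040*0/33 = -2*0 = 0)
f(15)² = 0² = 0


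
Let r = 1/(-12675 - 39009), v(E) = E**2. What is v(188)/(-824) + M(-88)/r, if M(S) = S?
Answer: 468459358/103 ≈ 4.5482e+6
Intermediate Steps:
r = -1/51684 (r = 1/(-51684) = -1/51684 ≈ -1.9348e-5)
v(188)/(-824) + M(-88)/r = 188**2/(-824) - 88/(-1/51684) = 35344*(-1/824) - 88*(-51684) = -4418/103 + 4548192 = 468459358/103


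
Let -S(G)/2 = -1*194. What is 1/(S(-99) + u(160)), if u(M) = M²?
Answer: 1/25988 ≈ 3.8479e-5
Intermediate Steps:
S(G) = 388 (S(G) = -(-2)*194 = -2*(-194) = 388)
1/(S(-99) + u(160)) = 1/(388 + 160²) = 1/(388 + 25600) = 1/25988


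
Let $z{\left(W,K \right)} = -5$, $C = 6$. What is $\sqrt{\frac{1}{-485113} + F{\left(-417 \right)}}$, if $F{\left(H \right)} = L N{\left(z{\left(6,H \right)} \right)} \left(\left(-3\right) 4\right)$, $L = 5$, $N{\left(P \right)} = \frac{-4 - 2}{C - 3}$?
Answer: $\frac{17 \sqrt{97716796703}}{485113} \approx 10.954$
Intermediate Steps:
$N{\left(P \right)} = -2$ ($N{\left(P \right)} = \frac{-4 - 2}{6 - 3} = - \frac{6}{3} = \left(-6\right) \frac{1}{3} = -2$)
$F{\left(H \right)} = 120$ ($F{\left(H \right)} = 5 \left(-2\right) \left(\left(-3\right) 4\right) = \left(-10\right) \left(-12\right) = 120$)
$\sqrt{\frac{1}{-485113} + F{\left(-417 \right)}} = \sqrt{\frac{1}{-485113} + 120} = \sqrt{- \frac{1}{485113} + 120} = \sqrt{\frac{58213559}{485113}} = \frac{17 \sqrt{97716796703}}{485113}$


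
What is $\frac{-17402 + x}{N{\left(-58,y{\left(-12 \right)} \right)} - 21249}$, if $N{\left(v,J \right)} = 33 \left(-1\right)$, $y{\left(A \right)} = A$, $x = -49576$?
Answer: $\frac{11163}{3547} \approx 3.1472$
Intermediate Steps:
$N{\left(v,J \right)} = -33$
$\frac{-17402 + x}{N{\left(-58,y{\left(-12 \right)} \right)} - 21249} = \frac{-17402 - 49576}{-33 - 21249} = - \frac{66978}{-21282} = \left(-66978\right) \left(- \frac{1}{21282}\right) = \frac{11163}{3547}$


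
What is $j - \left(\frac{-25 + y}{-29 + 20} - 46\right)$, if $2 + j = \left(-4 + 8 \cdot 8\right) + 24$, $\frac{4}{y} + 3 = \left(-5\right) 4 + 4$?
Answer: $\frac{21409}{171} \approx 125.2$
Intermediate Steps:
$y = - \frac{4}{19}$ ($y = \frac{4}{-3 + \left(\left(-5\right) 4 + 4\right)} = \frac{4}{-3 + \left(-20 + 4\right)} = \frac{4}{-3 - 16} = \frac{4}{-19} = 4 \left(- \frac{1}{19}\right) = - \frac{4}{19} \approx -0.21053$)
$j = 82$ ($j = -2 + \left(\left(-4 + 8 \cdot 8\right) + 24\right) = -2 + \left(\left(-4 + 64\right) + 24\right) = -2 + \left(60 + 24\right) = -2 + 84 = 82$)
$j - \left(\frac{-25 + y}{-29 + 20} - 46\right) = 82 - \left(\frac{-25 - \frac{4}{19}}{-29 + 20} - 46\right) = 82 - \left(- \frac{479}{19 \left(-9\right)} - 46\right) = 82 - \left(\left(- \frac{479}{19}\right) \left(- \frac{1}{9}\right) - 46\right) = 82 - \left(\frac{479}{171} - 46\right) = 82 - - \frac{7387}{171} = 82 + \frac{7387}{171} = \frac{21409}{171}$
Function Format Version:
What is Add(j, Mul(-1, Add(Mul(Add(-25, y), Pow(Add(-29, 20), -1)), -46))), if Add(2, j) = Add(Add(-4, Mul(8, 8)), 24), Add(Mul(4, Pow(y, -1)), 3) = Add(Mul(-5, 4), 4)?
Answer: Rational(21409, 171) ≈ 125.20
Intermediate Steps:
y = Rational(-4, 19) (y = Mul(4, Pow(Add(-3, Add(Mul(-5, 4), 4)), -1)) = Mul(4, Pow(Add(-3, Add(-20, 4)), -1)) = Mul(4, Pow(Add(-3, -16), -1)) = Mul(4, Pow(-19, -1)) = Mul(4, Rational(-1, 19)) = Rational(-4, 19) ≈ -0.21053)
j = 82 (j = Add(-2, Add(Add(-4, Mul(8, 8)), 24)) = Add(-2, Add(Add(-4, 64), 24)) = Add(-2, Add(60, 24)) = Add(-2, 84) = 82)
Add(j, Mul(-1, Add(Mul(Add(-25, y), Pow(Add(-29, 20), -1)), -46))) = Add(82, Mul(-1, Add(Mul(Add(-25, Rational(-4, 19)), Pow(Add(-29, 20), -1)), -46))) = Add(82, Mul(-1, Add(Mul(Rational(-479, 19), Pow(-9, -1)), -46))) = Add(82, Mul(-1, Add(Mul(Rational(-479, 19), Rational(-1, 9)), -46))) = Add(82, Mul(-1, Add(Rational(479, 171), -46))) = Add(82, Mul(-1, Rational(-7387, 171))) = Add(82, Rational(7387, 171)) = Rational(21409, 171)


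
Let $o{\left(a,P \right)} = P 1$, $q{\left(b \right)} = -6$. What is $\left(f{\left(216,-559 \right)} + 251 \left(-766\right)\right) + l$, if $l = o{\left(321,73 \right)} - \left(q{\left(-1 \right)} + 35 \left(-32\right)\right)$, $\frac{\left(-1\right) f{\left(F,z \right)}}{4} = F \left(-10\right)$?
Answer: $-182427$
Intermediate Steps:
$f{\left(F,z \right)} = 40 F$ ($f{\left(F,z \right)} = - 4 F \left(-10\right) = - 4 \left(- 10 F\right) = 40 F$)
$o{\left(a,P \right)} = P$
$l = 1199$ ($l = 73 - \left(-6 + 35 \left(-32\right)\right) = 73 - \left(-6 - 1120\right) = 73 - -1126 = 73 + 1126 = 1199$)
$\left(f{\left(216,-559 \right)} + 251 \left(-766\right)\right) + l = \left(40 \cdot 216 + 251 \left(-766\right)\right) + 1199 = \left(8640 - 192266\right) + 1199 = -183626 + 1199 = -182427$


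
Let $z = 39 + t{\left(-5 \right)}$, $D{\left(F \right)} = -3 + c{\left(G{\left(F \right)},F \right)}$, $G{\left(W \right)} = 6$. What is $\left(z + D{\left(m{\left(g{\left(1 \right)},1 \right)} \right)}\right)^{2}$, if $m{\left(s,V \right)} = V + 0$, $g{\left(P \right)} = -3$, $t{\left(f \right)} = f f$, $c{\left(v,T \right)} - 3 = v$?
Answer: $4900$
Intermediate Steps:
$c{\left(v,T \right)} = 3 + v$
$t{\left(f \right)} = f^{2}$
$m{\left(s,V \right)} = V$
$D{\left(F \right)} = 6$ ($D{\left(F \right)} = -3 + \left(3 + 6\right) = -3 + 9 = 6$)
$z = 64$ ($z = 39 + \left(-5\right)^{2} = 39 + 25 = 64$)
$\left(z + D{\left(m{\left(g{\left(1 \right)},1 \right)} \right)}\right)^{2} = \left(64 + 6\right)^{2} = 70^{2} = 4900$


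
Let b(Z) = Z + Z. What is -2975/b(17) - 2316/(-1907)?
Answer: -329093/3814 ≈ -86.286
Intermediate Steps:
b(Z) = 2*Z
-2975/b(17) - 2316/(-1907) = -2975/(2*17) - 2316/(-1907) = -2975/34 - 2316*(-1/1907) = -2975*1/34 + 2316/1907 = -175/2 + 2316/1907 = -329093/3814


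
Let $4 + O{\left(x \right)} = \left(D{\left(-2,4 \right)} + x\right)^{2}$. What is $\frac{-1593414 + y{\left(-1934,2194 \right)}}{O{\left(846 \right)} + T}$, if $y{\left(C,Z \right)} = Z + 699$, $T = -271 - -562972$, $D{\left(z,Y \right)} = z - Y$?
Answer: $- \frac{1590521}{1268297} \approx -1.2541$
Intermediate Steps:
$T = 562701$ ($T = -271 + 562972 = 562701$)
$y{\left(C,Z \right)} = 699 + Z$
$O{\left(x \right)} = -4 + \left(-6 + x\right)^{2}$ ($O{\left(x \right)} = -4 + \left(\left(-2 - 4\right) + x\right)^{2} = -4 + \left(-6 + x\right)^{2}$)
$\frac{-1593414 + y{\left(-1934,2194 \right)}}{O{\left(846 \right)} + T} = \frac{-1593414 + \left(699 + 2194\right)}{\left(-4 + \left(-6 + 846\right)^{2}\right) + 562701} = \frac{-1593414 + 2893}{\left(-4 + 840^{2}\right) + 562701} = - \frac{1590521}{\left(-4 + 705600\right) + 562701} = - \frac{1590521}{705596 + 562701} = - \frac{1590521}{1268297}$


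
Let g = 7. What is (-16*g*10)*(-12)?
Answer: 13440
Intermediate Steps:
(-16*g*10)*(-12) = (-16*7*10)*(-12) = -112*10*(-12) = -1120*(-12) = 13440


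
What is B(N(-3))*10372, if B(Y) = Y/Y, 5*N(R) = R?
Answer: 10372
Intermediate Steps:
N(R) = R/5
B(Y) = 1
B(N(-3))*10372 = 1*10372 = 10372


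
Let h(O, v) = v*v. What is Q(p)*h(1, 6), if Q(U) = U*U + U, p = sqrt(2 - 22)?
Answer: -720 + 72*I*sqrt(5) ≈ -720.0 + 161.0*I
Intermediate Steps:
p = 2*I*sqrt(5) (p = sqrt(-20) = 2*I*sqrt(5) ≈ 4.4721*I)
h(O, v) = v**2
Q(U) = U + U**2 (Q(U) = U**2 + U = U + U**2)
Q(p)*h(1, 6) = ((2*I*sqrt(5))*(1 + 2*I*sqrt(5)))*6**2 = (2*I*sqrt(5)*(1 + 2*I*sqrt(5)))*36 = 72*I*sqrt(5)*(1 + 2*I*sqrt(5))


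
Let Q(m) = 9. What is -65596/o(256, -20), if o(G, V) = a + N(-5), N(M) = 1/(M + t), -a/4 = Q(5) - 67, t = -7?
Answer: -34224/121 ≈ -282.84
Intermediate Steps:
a = 232 (a = -4*(9 - 67) = -4*(-58) = 232)
N(M) = 1/(-7 + M) (N(M) = 1/(M - 7) = 1/(-7 + M))
o(G, V) = 2783/12 (o(G, V) = 232 + 1/(-7 - 5) = 232 + 1/(-12) = 232 - 1/12 = 2783/12)
-65596/o(256, -20) = -65596/2783/12 = -65596*12/2783 = -34224/121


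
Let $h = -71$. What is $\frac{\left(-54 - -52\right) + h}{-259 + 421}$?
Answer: $- \frac{73}{162} \approx -0.45062$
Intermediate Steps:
$\frac{\left(-54 - -52\right) + h}{-259 + 421} = \frac{\left(-54 - -52\right) - 71}{-259 + 421} = \frac{\left(-54 + 52\right) - 71}{162} = \left(-2 - 71\right) \frac{1}{162} = \left(-73\right) \frac{1}{162} = - \frac{73}{162}$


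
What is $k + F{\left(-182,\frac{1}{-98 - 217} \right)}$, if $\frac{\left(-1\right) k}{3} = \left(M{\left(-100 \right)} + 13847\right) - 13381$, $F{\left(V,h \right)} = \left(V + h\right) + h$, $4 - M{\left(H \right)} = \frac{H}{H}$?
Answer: $- \frac{500537}{315} \approx -1589.0$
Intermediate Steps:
$M{\left(H \right)} = 3$ ($M{\left(H \right)} = 4 - \frac{H}{H} = 4 - 1 = 3$)
$F{\left(V,h \right)} = V + 2 h$
$k = -1407$ ($k = - 3 \left(\left(3 + 13847\right) - 13381\right) = - 3 \left(13850 - 13381\right) = \left(-3\right) 469 = -1407$)
$k + F{\left(-182,\frac{1}{-98 - 217} \right)} = -1407 - \left(182 - \frac{2}{-98 - 217}\right) = -1407 - \left(182 - \frac{2}{-315}\right) = -1407 + \left(-182 + 2 \left(- \frac{1}{315}\right)\right) = -1407 - \frac{57332}{315} = - \frac{500537}{315}$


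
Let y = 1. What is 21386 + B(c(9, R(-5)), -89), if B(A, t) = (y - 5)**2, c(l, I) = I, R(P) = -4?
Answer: 21402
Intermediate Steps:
B(A, t) = 16 (B(A, t) = (1 - 5)**2 = (-4)**2 = 16)
21386 + B(c(9, R(-5)), -89) = 21386 + 16 = 21402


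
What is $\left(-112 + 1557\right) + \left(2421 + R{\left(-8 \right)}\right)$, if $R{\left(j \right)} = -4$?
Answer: $3862$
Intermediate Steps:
$\left(-112 + 1557\right) + \left(2421 + R{\left(-8 \right)}\right) = \left(-112 + 1557\right) + \left(2421 - 4\right) = 1445 + 2417 = 3862$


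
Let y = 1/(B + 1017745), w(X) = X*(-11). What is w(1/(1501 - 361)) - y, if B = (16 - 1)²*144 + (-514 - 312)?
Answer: -3847883/398741220 ≈ -0.0096501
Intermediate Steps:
B = 31574 (B = 15²*144 - 826 = 225*144 - 826 = 32400 - 826 = 31574)
w(X) = -11*X
y = 1/1049319 (y = 1/(31574 + 1017745) = 1/1049319 ≈ 9.5300e-7)
w(1/(1501 - 361)) - y = -11/(1501 - 361) - 1*1/1049319 = -11/1140 - 1/1049319 = -3847883/398741220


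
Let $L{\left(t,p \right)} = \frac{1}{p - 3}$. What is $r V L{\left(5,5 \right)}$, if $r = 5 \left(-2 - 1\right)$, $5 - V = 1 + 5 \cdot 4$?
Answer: $120$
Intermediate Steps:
$L{\left(t,p \right)} = \frac{1}{-3 + p}$
$V = -16$ ($V = 5 - \left(1 + 5 \cdot 4\right) = 5 - \left(1 + 20\right) = 5 - 21 = -16$)
$r = -15$ ($r = 5 \left(-2 - 1\right) = 5 \left(-3\right) = -15$)
$r V L{\left(5,5 \right)} = \frac{\left(-15\right) \left(-16\right)}{-3 + 5} = \frac{240}{2} = 240 \cdot \frac{1}{2} = 120$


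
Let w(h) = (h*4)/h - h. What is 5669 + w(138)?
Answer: 5535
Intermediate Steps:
w(h) = 4 - h (w(h) = (4*h)/h - h = 4 - h)
5669 + w(138) = 5669 + (4 - 1*138) = 5669 + (4 - 138) = 5669 - 134 = 5535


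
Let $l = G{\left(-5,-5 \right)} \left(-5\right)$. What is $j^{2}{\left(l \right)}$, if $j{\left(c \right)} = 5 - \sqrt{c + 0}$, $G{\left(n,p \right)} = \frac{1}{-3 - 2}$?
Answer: $16$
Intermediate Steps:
$G{\left(n,p \right)} = - \frac{1}{5}$ ($G{\left(n,p \right)} = \frac{1}{-5} = - \frac{1}{5}$)
$l = 1$ ($l = \left(- \frac{1}{5}\right) \left(-5\right) = 1$)
$j{\left(c \right)} = 5 - \sqrt{c}$
$j^{2}{\left(l \right)} = \left(5 - \sqrt{1}\right)^{2} = \left(5 - 1\right)^{2} = 4^{2} = 16$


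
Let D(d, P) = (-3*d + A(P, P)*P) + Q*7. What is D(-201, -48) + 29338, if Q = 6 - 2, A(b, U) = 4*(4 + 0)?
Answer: 29201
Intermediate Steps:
A(b, U) = 16 (A(b, U) = 4*4 = 16)
Q = 4
D(d, P) = 28 - 3*d + 16*P (D(d, P) = (-3*d + 16*P) + 4*7 = (-3*d + 16*P) + 28 = 28 - 3*d + 16*P)
D(-201, -48) + 29338 = (28 - 3*(-201) + 16*(-48)) + 29338 = (28 + 603 - 768) + 29338 = -137 + 29338 = 29201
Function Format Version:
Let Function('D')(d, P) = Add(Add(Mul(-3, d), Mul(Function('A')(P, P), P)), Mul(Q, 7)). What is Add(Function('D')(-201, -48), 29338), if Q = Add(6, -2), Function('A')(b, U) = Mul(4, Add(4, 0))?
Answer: 29201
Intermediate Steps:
Function('A')(b, U) = 16 (Function('A')(b, U) = Mul(4, 4) = 16)
Q = 4
Function('D')(d, P) = Add(28, Mul(-3, d), Mul(16, P)) (Function('D')(d, P) = Add(Add(Mul(-3, d), Mul(16, P)), Mul(4, 7)) = Add(Add(Mul(-3, d), Mul(16, P)), 28) = Add(28, Mul(-3, d), Mul(16, P)))
Add(Function('D')(-201, -48), 29338) = Add(Add(28, Mul(-3, -201), Mul(16, -48)), 29338) = Add(Add(28, 603, -768), 29338) = Add(-137, 29338) = 29201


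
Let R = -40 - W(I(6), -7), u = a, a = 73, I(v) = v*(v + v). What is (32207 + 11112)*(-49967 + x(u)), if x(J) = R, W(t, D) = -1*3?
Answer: -2166123276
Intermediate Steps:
I(v) = 2*v² (I(v) = v*(2*v) = 2*v²)
W(t, D) = -3
u = 73
R = -37 (R = -40 - 1*(-3) = -40 + 3 = -37)
x(J) = -37
(32207 + 11112)*(-49967 + x(u)) = (32207 + 11112)*(-49967 - 37) = 43319*(-50004) = -2166123276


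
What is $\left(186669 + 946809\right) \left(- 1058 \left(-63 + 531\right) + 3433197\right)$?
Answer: $3330218438334$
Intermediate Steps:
$\left(186669 + 946809\right) \left(- 1058 \left(-63 + 531\right) + 3433197\right) = 1133478 \left(\left(-1058\right) 468 + 3433197\right) = 1133478 \left(-495144 + 3433197\right) = 1133478 \cdot 2938053 = 3330218438334$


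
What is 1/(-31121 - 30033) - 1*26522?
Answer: -1621926389/61154 ≈ -26522.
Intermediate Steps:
1/(-31121 - 30033) - 1*26522 = 1/(-61154) - 26522 = -1/61154 - 26522 = -1621926389/61154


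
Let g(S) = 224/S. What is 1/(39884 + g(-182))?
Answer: 13/518476 ≈ 2.5073e-5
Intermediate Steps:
1/(39884 + g(-182)) = 1/(39884 + 224/(-182)) = 1/(39884 + 224*(-1/182)) = 1/(39884 - 16/13) = 1/(518476/13) = 13/518476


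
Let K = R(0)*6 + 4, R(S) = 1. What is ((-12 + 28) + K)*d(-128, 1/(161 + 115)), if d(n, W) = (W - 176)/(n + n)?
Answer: 631475/35328 ≈ 17.875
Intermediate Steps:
d(n, W) = (-176 + W)/(2*n) (d(n, W) = (-176 + W)/((2*n)) = (-176 + W)*(1/(2*n)) = (-176 + W)/(2*n))
K = 10 (K = 1*6 + 4 = 6 + 4 = 10)
((-12 + 28) + K)*d(-128, 1/(161 + 115)) = ((-12 + 28) + 10)*((½)*(-176 + 1/(161 + 115))/(-128)) = (16 + 10)*((½)*(-1/128)*(-176 + 1/276)) = 26*((½)*(-1/128)*(-176 + 1/276)) = 26*((½)*(-1/128)*(-48575/276)) = 26*(48575/70656) = 631475/35328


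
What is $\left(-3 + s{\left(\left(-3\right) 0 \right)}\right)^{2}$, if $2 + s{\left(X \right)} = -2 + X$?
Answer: $49$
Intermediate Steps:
$s{\left(X \right)} = -4 + X$ ($s{\left(X \right)} = -2 + \left(-2 + X\right) = -4 + X$)
$\left(-3 + s{\left(\left(-3\right) 0 \right)}\right)^{2} = \left(-3 - 4\right)^{2} = \left(-7\right)^{2} = 49$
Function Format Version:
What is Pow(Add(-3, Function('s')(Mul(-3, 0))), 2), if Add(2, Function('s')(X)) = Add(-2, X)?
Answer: 49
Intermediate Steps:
Function('s')(X) = Add(-4, X) (Function('s')(X) = Add(-2, Add(-2, X)) = Add(-4, X))
Pow(Add(-3, Function('s')(Mul(-3, 0))), 2) = Pow(Add(-3, Add(-4, Mul(-3, 0))), 2) = Pow(Add(-3, Add(-4, 0)), 2) = Pow(Add(-3, -4), 2) = Pow(-7, 2) = 49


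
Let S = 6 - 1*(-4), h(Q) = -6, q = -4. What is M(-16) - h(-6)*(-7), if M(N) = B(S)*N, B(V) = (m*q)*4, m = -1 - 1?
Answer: -554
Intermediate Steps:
m = -2
S = 10 (S = 6 + 4 = 10)
B(V) = 32 (B(V) = -2*(-4)*4 = 8*4 = 32)
M(N) = 32*N
M(-16) - h(-6)*(-7) = 32*(-16) - (-6)*(-7) = -512 - 1*42 = -512 - 42 = -554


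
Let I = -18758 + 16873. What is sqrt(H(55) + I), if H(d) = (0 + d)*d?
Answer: 2*sqrt(285) ≈ 33.764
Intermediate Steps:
H(d) = d**2 (H(d) = d*d = d**2)
I = -1885
sqrt(H(55) + I) = sqrt(55**2 - 1885) = sqrt(3025 - 1885) = sqrt(1140) = 2*sqrt(285)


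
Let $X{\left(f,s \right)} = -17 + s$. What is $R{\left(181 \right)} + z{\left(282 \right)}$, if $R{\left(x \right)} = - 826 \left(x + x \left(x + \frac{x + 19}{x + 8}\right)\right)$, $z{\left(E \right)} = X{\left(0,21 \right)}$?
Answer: $- \frac{738943976}{27} \approx -2.7368 \cdot 10^{7}$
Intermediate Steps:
$z{\left(E \right)} = 4$ ($z{\left(E \right)} = -17 + 21 = 4$)
$R{\left(x \right)} = - 826 x - 826 x \left(x + \frac{19 + x}{8 + x}\right)$ ($R{\left(x \right)} = - 826 \left(x + x \left(x + \frac{19 + x}{8 + x}\right)\right) = - 826 x - 826 x \left(x + \frac{19 + x}{8 + x}\right)$)
$R{\left(181 \right)} + z{\left(282 \right)} = \left(-826\right) 181 \frac{1}{8 + 181} \left(27 + 181^{2} + 10 \cdot 181\right) + 4 = \left(-826\right) 181 \cdot \frac{1}{189} \left(27 + 32761 + 1810\right) + 4 = \left(-826\right) 181 \cdot \frac{1}{189} \cdot 34598 + 4 = - \frac{738944084}{27} + 4 = - \frac{738943976}{27}$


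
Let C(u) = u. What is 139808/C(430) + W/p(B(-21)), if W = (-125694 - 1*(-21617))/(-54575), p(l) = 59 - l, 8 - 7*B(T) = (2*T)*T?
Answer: 982015107097/3020235075 ≈ 325.15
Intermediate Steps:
B(T) = 8/7 - 2*T²/7 (B(T) = 8/7 - 2*T*T/7 = 8/7 - 2*T²/7)
W = 104077/54575 (W = (-125694 + 21617)*(-1/54575) = -104077*(-1/54575) = 104077/54575 ≈ 1.9070)
139808/C(430) + W/p(B(-21)) = 139808/430 + 104077/(54575*(59 - (8/7 - 2/7*(-21)²))) = 139808*(1/430) + 104077/(54575*(59 - (8/7 - 2/7*441))) = 69904/215 + 104077/(54575*(59 - (8/7 - 126))) = 69904/215 + 104077/(54575*(59 - 1*(-874/7))) = 69904/215 + 104077/(54575*(59 + 874/7)) = 69904/215 + 104077/(54575*(1287/7)) = 69904/215 + (104077/54575)*(7/1287) = 69904/215 + 728539/70238025 = 982015107097/3020235075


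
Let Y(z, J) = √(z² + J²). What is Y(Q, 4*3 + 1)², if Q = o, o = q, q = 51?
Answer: 2770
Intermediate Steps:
o = 51
Q = 51
Y(z, J) = √(J² + z²)
Y(Q, 4*3 + 1)² = (√((4*3 + 1)² + 51²))² = (√((12 + 1)² + 2601))² = (√(13² + 2601))² = (√(169 + 2601))² = (√2770)² = 2770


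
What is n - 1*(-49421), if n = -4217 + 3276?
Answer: 48480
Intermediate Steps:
n = -941
n - 1*(-49421) = -941 - 1*(-49421) = -941 + 49421 = 48480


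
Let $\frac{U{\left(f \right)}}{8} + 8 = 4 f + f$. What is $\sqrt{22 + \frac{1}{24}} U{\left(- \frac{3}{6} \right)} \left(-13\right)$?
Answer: $2093 \sqrt{6} \approx 5126.8$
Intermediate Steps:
$U{\left(f \right)} = -64 + 40 f$ ($U{\left(f \right)} = -64 + 8 \left(4 f + f\right) = -64 + 8 \cdot 5 f = -64 + 40 f$)
$\sqrt{22 + \frac{1}{24}} U{\left(- \frac{3}{6} \right)} \left(-13\right) = \sqrt{22 + \frac{1}{24}} \left(-64 + 40 \left(- \frac{3}{6}\right)\right) \left(-13\right) = \sqrt{22 + \frac{1}{24}} \left(-64 + 40 \left(\left(-3\right) \frac{1}{6}\right)\right) \left(-13\right) = \sqrt{\frac{529}{24}} \left(-64 + 40 \left(- \frac{1}{2}\right)\right) \left(-13\right) = \frac{23 \sqrt{6}}{12} \left(-64 - 20\right) \left(-13\right) = \frac{23 \sqrt{6}}{12} \left(-84\right) \left(-13\right) = - 161 \sqrt{6} \left(-13\right) = 2093 \sqrt{6}$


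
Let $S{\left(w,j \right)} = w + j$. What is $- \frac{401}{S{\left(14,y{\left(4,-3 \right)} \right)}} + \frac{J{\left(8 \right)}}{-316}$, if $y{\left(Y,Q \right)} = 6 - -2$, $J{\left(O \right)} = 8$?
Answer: $- \frac{31723}{1738} \approx -18.253$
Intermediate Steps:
$y{\left(Y,Q \right)} = 8$ ($y{\left(Y,Q \right)} = 6 + 2 = 8$)
$S{\left(w,j \right)} = j + w$
$- \frac{401}{S{\left(14,y{\left(4,-3 \right)} \right)}} + \frac{J{\left(8 \right)}}{-316} = - \frac{401}{8 + 14} + \frac{8}{-316} = - \frac{401}{22} + 8 \left(- \frac{1}{316}\right) = \left(-401\right) \frac{1}{22} - \frac{2}{79} = - \frac{401}{22} - \frac{2}{79} = - \frac{31723}{1738}$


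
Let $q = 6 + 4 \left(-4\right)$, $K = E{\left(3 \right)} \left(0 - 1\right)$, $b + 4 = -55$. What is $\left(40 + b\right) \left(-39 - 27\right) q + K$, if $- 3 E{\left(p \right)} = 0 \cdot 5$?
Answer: $-12540$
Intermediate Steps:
$b = -59$ ($b = -4 - 55 = -59$)
$E{\left(p \right)} = 0$ ($E{\left(p \right)} = - \frac{0 \cdot 5}{3} = \left(- \frac{1}{3}\right) 0 = 0$)
$K = 0$ ($K = 0 \left(0 - 1\right) = 0 \left(-1\right) = 0$)
$q = -10$ ($q = 6 - 16 = -10$)
$\left(40 + b\right) \left(-39 - 27\right) q + K = \left(40 - 59\right) \left(-39 - 27\right) \left(-10\right) + 0 = \left(-19\right) \left(-66\right) \left(-10\right) + 0 = 1254 \left(-10\right) + 0 = -12540 + 0 = -12540$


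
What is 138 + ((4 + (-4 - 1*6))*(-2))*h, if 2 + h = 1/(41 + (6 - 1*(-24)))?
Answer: 8106/71 ≈ 114.17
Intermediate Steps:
h = -141/71 (h = -2 + 1/(41 + (6 - 1*(-24))) = -2 + 1/(41 + (6 + 24)) = -2 + 1/(41 + 30) = -2 + 1/71 = -141/71 ≈ -1.9859)
138 + ((4 + (-4 - 1*6))*(-2))*h = 138 + ((4 + (-4 - 1*6))*(-2))*(-141/71) = 138 + ((4 + (-4 - 6))*(-2))*(-141/71) = 138 + ((4 - 10)*(-2))*(-141/71) = 138 - 6*(-2)*(-141/71) = 138 + 12*(-141/71) = 138 - 1692/71 = 8106/71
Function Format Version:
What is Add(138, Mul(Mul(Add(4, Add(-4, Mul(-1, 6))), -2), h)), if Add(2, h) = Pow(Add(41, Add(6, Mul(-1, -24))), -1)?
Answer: Rational(8106, 71) ≈ 114.17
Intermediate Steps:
h = Rational(-141, 71) (h = Add(-2, Pow(Add(41, Add(6, Mul(-1, -24))), -1)) = Add(-2, Pow(Add(41, Add(6, 24)), -1)) = Add(-2, Pow(Add(41, 30), -1)) = Add(-2, Pow(71, -1)) = Add(-2, Rational(1, 71)) = Rational(-141, 71) ≈ -1.9859)
Add(138, Mul(Mul(Add(4, Add(-4, Mul(-1, 6))), -2), h)) = Add(138, Mul(Mul(Add(4, Add(-4, Mul(-1, 6))), -2), Rational(-141, 71))) = Add(138, Mul(Mul(Add(4, Add(-4, -6)), -2), Rational(-141, 71))) = Add(138, Mul(Mul(Add(4, -10), -2), Rational(-141, 71))) = Add(138, Mul(Mul(-6, -2), Rational(-141, 71))) = Add(138, Mul(12, Rational(-141, 71))) = Add(138, Rational(-1692, 71)) = Rational(8106, 71)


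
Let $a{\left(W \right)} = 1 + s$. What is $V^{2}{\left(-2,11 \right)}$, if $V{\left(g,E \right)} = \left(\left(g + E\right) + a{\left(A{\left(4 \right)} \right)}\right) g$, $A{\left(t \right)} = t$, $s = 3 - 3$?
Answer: $400$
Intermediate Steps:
$s = 0$
$a{\left(W \right)} = 1$ ($a{\left(W \right)} = 1 + 0 = 1$)
$V{\left(g,E \right)} = g \left(1 + E + g\right)$ ($V{\left(g,E \right)} = \left(\left(g + E\right) + 1\right) g = \left(\left(E + g\right) + 1\right) g = \left(1 + E + g\right) g = g \left(1 + E + g\right)$)
$V^{2}{\left(-2,11 \right)} = \left(- 2 \left(1 + 11 - 2\right)\right)^{2} = \left(\left(-2\right) 10\right)^{2} = \left(-20\right)^{2} = 400$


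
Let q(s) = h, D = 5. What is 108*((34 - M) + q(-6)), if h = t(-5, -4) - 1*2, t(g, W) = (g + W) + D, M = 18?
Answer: 1080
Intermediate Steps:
t(g, W) = 5 + W + g (t(g, W) = (g + W) + 5 = (W + g) + 5 = 5 + W + g)
h = -6 (h = (5 - 4 - 5) - 1*2 = -4 - 2 = -6)
q(s) = -6
108*((34 - M) + q(-6)) = 108*((34 - 1*18) - 6) = 108*((34 - 18) - 6) = 108*(16 - 6) = 108*10 = 1080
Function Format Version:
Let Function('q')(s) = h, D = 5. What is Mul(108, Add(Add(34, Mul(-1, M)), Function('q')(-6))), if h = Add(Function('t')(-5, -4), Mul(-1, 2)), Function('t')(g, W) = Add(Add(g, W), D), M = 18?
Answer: 1080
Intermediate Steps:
Function('t')(g, W) = Add(5, W, g) (Function('t')(g, W) = Add(Add(g, W), 5) = Add(Add(W, g), 5) = Add(5, W, g))
h = -6 (h = Add(Add(5, -4, -5), Mul(-1, 2)) = Add(-4, -2) = -6)
Function('q')(s) = -6
Mul(108, Add(Add(34, Mul(-1, M)), Function('q')(-6))) = Mul(108, Add(Add(34, Mul(-1, 18)), -6)) = Mul(108, Add(Add(34, -18), -6)) = Mul(108, Add(16, -6)) = Mul(108, 10) = 1080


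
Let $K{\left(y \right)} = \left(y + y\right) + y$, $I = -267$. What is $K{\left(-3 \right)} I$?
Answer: $2403$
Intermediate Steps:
$K{\left(y \right)} = 3 y$ ($K{\left(y \right)} = 2 y + y = 3 y$)
$K{\left(-3 \right)} I = 3 \left(-3\right) \left(-267\right) = \left(-9\right) \left(-267\right) = 2403$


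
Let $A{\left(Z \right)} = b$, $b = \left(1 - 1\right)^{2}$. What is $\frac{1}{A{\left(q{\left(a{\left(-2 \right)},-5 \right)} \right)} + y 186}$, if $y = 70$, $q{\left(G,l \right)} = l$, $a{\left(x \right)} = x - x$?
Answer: $\frac{1}{13020} \approx 7.6805 \cdot 10^{-5}$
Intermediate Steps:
$a{\left(x \right)} = 0$
$b = 0$ ($b = 0^{2} = 0$)
$A{\left(Z \right)} = 0$
$\frac{1}{A{\left(q{\left(a{\left(-2 \right)},-5 \right)} \right)} + y 186} = \frac{1}{0 + 70 \cdot 186} = \frac{1}{0 + 13020} = \frac{1}{13020}$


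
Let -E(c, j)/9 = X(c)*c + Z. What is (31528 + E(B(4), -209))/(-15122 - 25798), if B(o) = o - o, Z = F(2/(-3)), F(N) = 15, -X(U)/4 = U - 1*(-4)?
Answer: -31393/40920 ≈ -0.76718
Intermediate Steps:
X(U) = -16 - 4*U (X(U) = -4*(U - 1*(-4)) = -4*(U + 4) = -4*(4 + U) = -16 - 4*U)
Z = 15
B(o) = 0
E(c, j) = -135 - 9*c*(-16 - 4*c) (E(c, j) = -9*((-16 - 4*c)*c + 15) = -9*(c*(-16 - 4*c) + 15) = -9*(15 + c*(-16 - 4*c)) = -135 - 9*c*(-16 - 4*c))
(31528 + E(B(4), -209))/(-15122 - 25798) = (31528 + (-135 + 36*0*(4 + 0)))/(-15122 - 25798) = (31528 + (-135 + 36*0*4))/(-40920) = (31528 + (-135 + 0))*(-1/40920) = (31528 - 135)*(-1/40920) = 31393*(-1/40920) = -31393/40920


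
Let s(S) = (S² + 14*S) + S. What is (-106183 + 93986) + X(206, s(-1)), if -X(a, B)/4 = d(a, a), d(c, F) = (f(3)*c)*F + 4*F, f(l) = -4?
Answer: 663483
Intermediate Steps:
s(S) = S² + 15*S
d(c, F) = 4*F - 4*F*c (d(c, F) = (-4*c)*F + 4*F = -4*F*c + 4*F = 4*F - 4*F*c)
X(a, B) = -16*a*(1 - a)
(-106183 + 93986) + X(206, s(-1)) = (-106183 + 93986) + 16*206*(-1 + 206) = -12197 + 16*206*205 = -12197 + 675680 = 663483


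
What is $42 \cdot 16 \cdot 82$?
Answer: $55104$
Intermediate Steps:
$42 \cdot 16 \cdot 82 = 672 \cdot 82 = 55104$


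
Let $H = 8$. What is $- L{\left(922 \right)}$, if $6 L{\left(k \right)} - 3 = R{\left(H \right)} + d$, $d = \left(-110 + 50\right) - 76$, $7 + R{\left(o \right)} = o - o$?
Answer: $\frac{70}{3} \approx 23.333$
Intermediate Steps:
$R{\left(o \right)} = -7$ ($R{\left(o \right)} = -7 + \left(o - o\right) = -7 + 0 = -7$)
$d = -136$ ($d = -60 - 76 = -136$)
$L{\left(k \right)} = - \frac{70}{3}$ ($L{\left(k \right)} = \frac{1}{2} + \frac{-7 - 136}{6} = \frac{1}{2} + \frac{1}{6} \left(-143\right) = \frac{1}{2} - \frac{143}{6} = - \frac{70}{3}$)
$- L{\left(922 \right)} = \left(-1\right) \left(- \frac{70}{3}\right) = \frac{70}{3}$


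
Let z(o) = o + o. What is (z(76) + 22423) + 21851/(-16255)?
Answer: 366934774/16255 ≈ 22574.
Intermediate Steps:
z(o) = 2*o
(z(76) + 22423) + 21851/(-16255) = (2*76 + 22423) + 21851/(-16255) = (152 + 22423) + 21851*(-1/16255) = 22575 - 21851/16255 = 366934774/16255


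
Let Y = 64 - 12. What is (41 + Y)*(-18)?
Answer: -1674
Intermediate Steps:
Y = 52
(41 + Y)*(-18) = (41 + 52)*(-18) = 93*(-18) = -1674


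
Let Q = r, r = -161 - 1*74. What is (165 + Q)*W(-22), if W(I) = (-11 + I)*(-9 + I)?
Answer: -71610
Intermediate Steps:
r = -235 (r = -161 - 74 = -235)
Q = -235
(165 + Q)*W(-22) = (165 - 235)*(99 + (-22)**2 - 20*(-22)) = -70*(99 + 484 + 440) = -70*1023 = -71610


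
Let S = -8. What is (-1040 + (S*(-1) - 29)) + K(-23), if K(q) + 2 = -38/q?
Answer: -24411/23 ≈ -1061.3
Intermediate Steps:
K(q) = -2 - 38/q
(-1040 + (S*(-1) - 29)) + K(-23) = (-1040 + (-8*(-1) - 29)) + (-2 - 38/(-23)) = (-1040 + (8 - 29)) + (-2 - 38*(-1/23)) = (-1040 - 21) + (-2 + 38/23) = -1061 - 8/23 = -24411/23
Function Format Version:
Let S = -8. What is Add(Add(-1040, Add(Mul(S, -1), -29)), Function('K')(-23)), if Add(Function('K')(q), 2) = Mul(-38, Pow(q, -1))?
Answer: Rational(-24411, 23) ≈ -1061.3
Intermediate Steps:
Function('K')(q) = Add(-2, Mul(-38, Pow(q, -1)))
Add(Add(-1040, Add(Mul(S, -1), -29)), Function('K')(-23)) = Add(Add(-1040, Add(Mul(-8, -1), -29)), Add(-2, Mul(-38, Pow(-23, -1)))) = Add(Add(-1040, Add(8, -29)), Add(-2, Mul(-38, Rational(-1, 23)))) = Add(Add(-1040, -21), Add(-2, Rational(38, 23))) = Add(-1061, Rational(-8, 23)) = Rational(-24411, 23)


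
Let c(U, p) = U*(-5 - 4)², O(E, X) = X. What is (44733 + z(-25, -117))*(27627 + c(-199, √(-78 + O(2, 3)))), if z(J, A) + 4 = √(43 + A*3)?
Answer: 514741332 + 23016*I*√77 ≈ 5.1474e+8 + 2.0196e+5*I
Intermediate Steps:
c(U, p) = 81*U (c(U, p) = U*(-9)² = U*81 = 81*U)
z(J, A) = -4 + √(43 + 3*A) (z(J, A) = -4 + √(43 + A*3) = -4 + √(43 + 3*A))
(44733 + z(-25, -117))*(27627 + c(-199, √(-78 + O(2, 3)))) = (44733 + (-4 + √(43 + 3*(-117))))*(27627 + 81*(-199)) = (44733 + (-4 + √(43 - 351)))*(27627 - 16119) = (44733 + (-4 + √(-308)))*11508 = (44733 + (-4 + 2*I*√77))*11508 = (44729 + 2*I*√77)*11508 = 514741332 + 23016*I*√77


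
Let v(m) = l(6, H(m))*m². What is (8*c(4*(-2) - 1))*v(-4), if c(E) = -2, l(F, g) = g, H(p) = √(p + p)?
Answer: -512*I*√2 ≈ -724.08*I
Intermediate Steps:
H(p) = √2*√p (H(p) = √(2*p) = √2*√p)
v(m) = √2*m^(5/2) (v(m) = (√2*√m)*m² = √2*m^(5/2))
(8*c(4*(-2) - 1))*v(-4) = (8*(-2))*(√2*(-4)^(5/2)) = -16*√2*32*I = -512*I*√2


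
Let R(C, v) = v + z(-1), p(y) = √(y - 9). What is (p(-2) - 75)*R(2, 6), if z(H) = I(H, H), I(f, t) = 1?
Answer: -525 + 7*I*√11 ≈ -525.0 + 23.216*I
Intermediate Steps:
z(H) = 1
p(y) = √(-9 + y)
R(C, v) = 1 + v (R(C, v) = v + 1 = 1 + v)
(p(-2) - 75)*R(2, 6) = (√(-9 - 2) - 75)*(1 + 6) = (√(-11) - 75)*7 = (I*√11 - 75)*7 = (-75 + I*√11)*7 = -525 + 7*I*√11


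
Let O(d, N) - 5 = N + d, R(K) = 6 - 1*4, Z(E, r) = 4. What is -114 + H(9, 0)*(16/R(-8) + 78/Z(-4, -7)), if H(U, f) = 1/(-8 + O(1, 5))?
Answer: -629/6 ≈ -104.83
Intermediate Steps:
R(K) = 2 (R(K) = 6 - 4 = 2)
O(d, N) = 5 + N + d (O(d, N) = 5 + (N + d) = 5 + N + d)
H(U, f) = ⅓ (H(U, f) = 1/(-8 + (5 + 5 + 1)) = 1/(-8 + 11) = 1/3 = ⅓)
-114 + H(9, 0)*(16/R(-8) + 78/Z(-4, -7)) = -114 + (16/2 + 78/4)/3 = -114 + (16*(½) + 78*(¼))/3 = -114 + (8 + 39/2)/3 = -114 + (⅓)*(55/2) = -114 + 55/6 = -629/6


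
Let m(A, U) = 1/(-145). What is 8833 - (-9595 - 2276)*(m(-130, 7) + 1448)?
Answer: 2493704074/145 ≈ 1.7198e+7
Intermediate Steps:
m(A, U) = -1/145
8833 - (-9595 - 2276)*(m(-130, 7) + 1448) = 8833 - (-9595 - 2276)*(-1/145 + 1448) = 8833 - (-11871)*209959/145 = 8833 - 1*(-2492423289/145) = 8833 + 2492423289/145 = 2493704074/145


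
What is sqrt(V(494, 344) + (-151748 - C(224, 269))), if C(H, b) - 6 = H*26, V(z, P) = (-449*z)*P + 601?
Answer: I*sqrt(76458241) ≈ 8744.0*I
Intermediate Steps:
V(z, P) = 601 - 449*P*z (V(z, P) = -449*P*z + 601 = 601 - 449*P*z)
C(H, b) = 6 + 26*H (C(H, b) = 6 + H*26 = 6 + 26*H)
sqrt(V(494, 344) + (-151748 - C(224, 269))) = sqrt((601 - 449*344*494) + (-151748 - (6 + 26*224))) = sqrt((601 - 76301264) + (-151748 - (6 + 5824))) = sqrt(-76300663 + (-151748 - 1*5830)) = sqrt(-76300663 + (-151748 - 5830)) = sqrt(-76300663 - 157578) = sqrt(-76458241) = I*sqrt(76458241)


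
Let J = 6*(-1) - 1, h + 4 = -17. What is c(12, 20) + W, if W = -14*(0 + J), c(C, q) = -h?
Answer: 119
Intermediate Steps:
h = -21 (h = -4 - 17 = -21)
J = -7 (J = -6 - 1 = -7)
c(C, q) = 21 (c(C, q) = -1*(-21) = 21)
W = 98 (W = -14*(0 - 7) = -14*(-7) = 98)
c(12, 20) + W = 21 + 98 = 119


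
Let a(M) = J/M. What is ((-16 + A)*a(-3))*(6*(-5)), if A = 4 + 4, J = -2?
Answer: 160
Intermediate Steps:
A = 8
a(M) = -2/M
((-16 + A)*a(-3))*(6*(-5)) = ((-16 + 8)*(-2/(-3)))*(6*(-5)) = -(-16)*(-1)/3*(-30) = -8*⅔*(-30) = -16/3*(-30) = 160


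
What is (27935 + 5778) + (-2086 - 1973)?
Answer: 29654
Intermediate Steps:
(27935 + 5778) + (-2086 - 1973) = 33713 - 4059 = 29654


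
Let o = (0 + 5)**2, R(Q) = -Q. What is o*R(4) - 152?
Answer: -252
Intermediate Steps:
o = 25 (o = 5**2 = 25)
o*R(4) - 152 = 25*(-1*4) - 152 = 25*(-4) - 152 = -100 - 152 = -252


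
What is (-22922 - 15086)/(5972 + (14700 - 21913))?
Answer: 38008/1241 ≈ 30.627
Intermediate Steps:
(-22922 - 15086)/(5972 + (14700 - 21913)) = -38008/(5972 - 7213) = -38008/(-1241) = -38008*(-1/1241) = 38008/1241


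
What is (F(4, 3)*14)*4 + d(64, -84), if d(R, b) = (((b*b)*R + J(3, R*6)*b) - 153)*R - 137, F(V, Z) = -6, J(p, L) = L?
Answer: 26826727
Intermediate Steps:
d(R, b) = -137 + R*(-153 + R*b² + 6*R*b) (d(R, b) = (((b*b)*R + (R*6)*b) - 153)*R - 137 = ((b²*R + (6*R)*b) - 153)*R - 137 = ((R*b² + 6*R*b) - 153)*R - 137 = (-153 + R*b² + 6*R*b)*R - 137 = R*(-153 + R*b² + 6*R*b) - 137 = -137 + R*(-153 + R*b² + 6*R*b))
(F(4, 3)*14)*4 + d(64, -84) = -6*14*4 + (-137 - 153*64 + 64²*(-84)² + 6*(-84)*64²) = -84*4 + (-137 - 9792 + 4096*7056 + 6*(-84)*4096) = -336 + (-137 - 9792 + 28901376 - 2064384) = -336 + 26827063 = 26826727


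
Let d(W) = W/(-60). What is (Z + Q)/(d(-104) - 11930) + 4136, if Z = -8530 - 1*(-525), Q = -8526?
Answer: 740277629/178924 ≈ 4137.4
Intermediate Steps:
d(W) = -W/60 (d(W) = W*(-1/60) = -W/60)
Z = -8005 (Z = -8530 + 525 = -8005)
(Z + Q)/(d(-104) - 11930) + 4136 = (-8005 - 8526)/(-1/60*(-104) - 11930) + 4136 = -16531/(26/15 - 11930) + 4136 = -16531/(-178924/15) + 4136 = -16531*(-15/178924) + 4136 = 247965/178924 + 4136 = 740277629/178924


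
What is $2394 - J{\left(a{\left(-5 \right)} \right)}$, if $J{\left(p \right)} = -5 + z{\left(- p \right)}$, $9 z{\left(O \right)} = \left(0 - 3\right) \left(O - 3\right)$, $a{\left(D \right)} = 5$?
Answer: $\frac{7189}{3} \approx 2396.3$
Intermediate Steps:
$z{\left(O \right)} = 1 - \frac{O}{3}$ ($z{\left(O \right)} = \frac{\left(0 - 3\right) \left(O - 3\right)}{9} = \frac{\left(-3\right) \left(-3 + O\right)}{9} = \frac{9 - 3 O}{9} = 1 - \frac{O}{3}$)
$J{\left(p \right)} = -4 + \frac{p}{3}$ ($J{\left(p \right)} = -5 - \left(-1 + \frac{\left(-1\right) p}{3}\right) = -5 + \left(1 + \frac{p}{3}\right) = -4 + \frac{p}{3}$)
$2394 - J{\left(a{\left(-5 \right)} \right)} = 2394 - \left(-4 + \frac{1}{3} \cdot 5\right) = 2394 - \left(-4 + \frac{5}{3}\right) = 2394 - - \frac{7}{3} = 2394 + \frac{7}{3} = \frac{7189}{3}$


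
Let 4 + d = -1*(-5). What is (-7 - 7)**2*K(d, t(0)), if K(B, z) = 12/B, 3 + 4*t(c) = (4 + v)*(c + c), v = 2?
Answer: 2352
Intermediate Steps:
d = 1 (d = -4 - 1*(-5) = -4 + 5 = 1)
t(c) = -3/4 + 3*c (t(c) = -3/4 + ((4 + 2)*(c + c))/4 = -3/4 + (6*(2*c))/4 = -3/4 + (12*c)/4 = -3/4 + 3*c)
(-7 - 7)**2*K(d, t(0)) = (-7 - 7)**2*(12/1) = (-14)**2*(12*1) = 196*12 = 2352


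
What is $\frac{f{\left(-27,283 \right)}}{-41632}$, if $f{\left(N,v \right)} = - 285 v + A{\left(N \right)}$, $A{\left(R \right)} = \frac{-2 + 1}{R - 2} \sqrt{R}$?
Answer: $\frac{80655}{41632} - \frac{3 i \sqrt{3}}{1207328} \approx 1.9373 - 4.3038 \cdot 10^{-6} i$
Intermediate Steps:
$A{\left(R \right)} = - \frac{\sqrt{R}}{-2 + R}$ ($A{\left(R \right)} = - \frac{1}{-2 + R} \sqrt{R} = - \frac{\sqrt{R}}{-2 + R}$)
$f{\left(N,v \right)} = - 285 v - \frac{\sqrt{N}}{-2 + N}$
$\frac{f{\left(-27,283 \right)}}{-41632} = \frac{\frac{1}{-2 - 27} \left(- \sqrt{-27} - 80655 \left(-2 - 27\right)\right)}{-41632} = \frac{- 3 i \sqrt{3} - 80655 \left(-29\right)}{-29} \left(- \frac{1}{41632}\right) = - \frac{- 3 i \sqrt{3} + 2338995}{29} \left(- \frac{1}{41632}\right) = - \frac{2338995 - 3 i \sqrt{3}}{29} \left(- \frac{1}{41632}\right) = \left(-80655 + \frac{3 i \sqrt{3}}{29}\right) \left(- \frac{1}{41632}\right) = \frac{80655}{41632} - \frac{3 i \sqrt{3}}{1207328}$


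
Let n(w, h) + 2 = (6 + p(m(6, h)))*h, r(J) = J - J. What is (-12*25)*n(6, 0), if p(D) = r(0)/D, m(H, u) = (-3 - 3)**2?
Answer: 600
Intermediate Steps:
r(J) = 0
m(H, u) = 36 (m(H, u) = (-6)**2 = 36)
p(D) = 0 (p(D) = 0/D = 0)
n(w, h) = -2 + 6*h (n(w, h) = -2 + (6 + 0)*h = -2 + 6*h)
(-12*25)*n(6, 0) = (-12*25)*(-2 + 6*0) = -300*(-2 + 0) = -300*(-2) = 600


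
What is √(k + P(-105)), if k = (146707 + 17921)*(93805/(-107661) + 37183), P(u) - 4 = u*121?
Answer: √27278062330947643/2111 ≈ 78238.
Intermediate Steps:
P(u) = 4 + 121*u (P(u) = 4 + u*121 = 4 + 121*u)
k = 12921894330024/2111 (k = 164628*(93805*(-1/107661) + 37183) = 164628*(-93805/107661 + 37183) = 164628*(4003065158/107661) = 12921894330024/2111 ≈ 6.1212e+9)
√(k + P(-105)) = √(12921894330024/2111 + (4 + 121*(-105))) = √(12921894330024/2111 + (4 - 12705)) = √(12921894330024/2111 - 12701) = √(12921867518213/2111) = √27278062330947643/2111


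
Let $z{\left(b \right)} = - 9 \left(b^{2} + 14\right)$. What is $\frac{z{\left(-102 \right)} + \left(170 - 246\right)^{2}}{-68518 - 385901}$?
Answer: $\frac{87986}{454419} \approx 0.19362$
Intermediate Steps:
$z{\left(b \right)} = -126 - 9 b^{2}$ ($z{\left(b \right)} = - 9 \left(14 + b^{2}\right) = -126 - 9 b^{2}$)
$\frac{z{\left(-102 \right)} + \left(170 - 246\right)^{2}}{-68518 - 385901} = \frac{\left(-126 - 9 \left(-102\right)^{2}\right) + \left(170 - 246\right)^{2}}{-68518 - 385901} = \frac{\left(-126 - 93636\right) + \left(-76\right)^{2}}{-454419} = \left(\left(-126 - 93636\right) + 5776\right) \left(- \frac{1}{454419}\right) = \left(-93762 + 5776\right) \left(- \frac{1}{454419}\right) = \left(-87986\right) \left(- \frac{1}{454419}\right) = \frac{87986}{454419}$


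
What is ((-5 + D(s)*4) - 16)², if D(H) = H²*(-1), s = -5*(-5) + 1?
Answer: 7425625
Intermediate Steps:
s = 26 (s = 25 + 1 = 26)
D(H) = -H²
((-5 + D(s)*4) - 16)² = ((-5 - 1*26²*4) - 16)² = ((-5 - 1*676*4) - 16)² = ((-5 - 676*4) - 16)² = ((-5 - 2704) - 16)² = (-2709 - 16)² = (-2725)² = 7425625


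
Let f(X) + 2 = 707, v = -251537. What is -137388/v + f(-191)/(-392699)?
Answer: 53774796627/98778328363 ≈ 0.54440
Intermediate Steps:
f(X) = 705 (f(X) = -2 + 707 = 705)
-137388/v + f(-191)/(-392699) = -137388/(-251537) + 705/(-392699) = -137388*(-1/251537) + 705*(-1/392699) = 137388/251537 - 705/392699 = 53774796627/98778328363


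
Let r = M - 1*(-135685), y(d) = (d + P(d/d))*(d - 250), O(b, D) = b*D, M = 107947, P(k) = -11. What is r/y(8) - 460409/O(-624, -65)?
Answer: 530414277/1635920 ≈ 324.23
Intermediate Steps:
O(b, D) = D*b
y(d) = (-250 + d)*(-11 + d) (y(d) = (d - 11)*(d - 250) = (-11 + d)*(-250 + d) = (-250 + d)*(-11 + d))
r = 243632 (r = 107947 - 1*(-135685) = 107947 + 135685 = 243632)
r/y(8) - 460409/O(-624, -65) = 243632/(2750 + 8² - 261*8) - 460409/((-65*(-624))) = 243632/(2750 + 64 - 2088) - 460409/40560 = 243632/726 - 460409*1/40560 = 243632*(1/726) - 460409/40560 = 121816/363 - 460409/40560 = 530414277/1635920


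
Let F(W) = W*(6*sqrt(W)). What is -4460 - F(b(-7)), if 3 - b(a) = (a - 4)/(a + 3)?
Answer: -17843/4 ≈ -4460.8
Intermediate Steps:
b(a) = 3 - (-4 + a)/(3 + a) (b(a) = 3 - (a - 4)/(a + 3) = 3 - (-4 + a)/(3 + a))
F(W) = 6*W**(3/2)
-4460 - F(b(-7)) = -4460 - 6*((13 + 2*(-7))/(3 - 7))**(3/2) = -4460 - 6*((13 - 14)/(-4))**(3/2) = -4460 - 6*(-1/4*(-1))**(3/2) = -4460 - 6*(1/4)**(3/2) = -4460 - 6/8 = -4460 - 1*3/4 = -4460 - 3/4 = -17843/4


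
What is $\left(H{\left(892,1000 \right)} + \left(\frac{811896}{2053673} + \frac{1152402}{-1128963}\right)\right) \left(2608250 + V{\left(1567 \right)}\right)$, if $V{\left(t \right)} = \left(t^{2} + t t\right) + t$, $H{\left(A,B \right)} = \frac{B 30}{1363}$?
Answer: $\frac{169416431867611188815890}{1053381297595979} \approx 1.6083 \cdot 10^{8}$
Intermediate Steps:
$H{\left(A,B \right)} = \frac{30 B}{1363}$ ($H{\left(A,B \right)} = 30 B \frac{1}{1363} = \frac{30 B}{1363}$)
$V{\left(t \right)} = t + 2 t^{2}$ ($V{\left(t \right)} = \left(t^{2} + t^{2}\right) + t = 2 t^{2} + t = t + 2 t^{2}$)
$\left(H{\left(892,1000 \right)} + \left(\frac{811896}{2053673} + \frac{1152402}{-1128963}\right)\right) \left(2608250 + V{\left(1567 \right)}\right) = \left(\frac{30}{1363} \cdot 1000 + \left(\frac{811896}{2053673} + \frac{1152402}{-1128963}\right)\right) \left(2608250 + 1567 \left(1 + 2 \cdot 1567\right)\right) = \left(\frac{30000}{1363} + \left(811896 \cdot \frac{1}{2053673} + 1152402 \left(- \frac{1}{1128963}\right)\right)\right) \left(2608250 + 1567 \left(1 + 3134\right)\right) = \left(\frac{30000}{1363} + \left(\frac{811896}{2053673} - \frac{384134}{376321}\right)\right) \left(2608250 + 1567 \cdot 3135\right) = \left(\frac{30000}{1363} - \frac{483352109566}{772840277033}\right) \left(2608250 + 4912545\right) = \frac{22526399385651542}{1053381297595979} \cdot 7520795 = \frac{169416431867611188815890}{1053381297595979}$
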